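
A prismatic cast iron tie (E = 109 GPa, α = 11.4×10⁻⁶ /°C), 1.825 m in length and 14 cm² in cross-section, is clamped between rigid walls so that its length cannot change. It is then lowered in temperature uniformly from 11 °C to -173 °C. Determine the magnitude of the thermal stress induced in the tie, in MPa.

σ ≈ 229 MPa (tensile)

With length fixed, the mechanical strain must cancel the thermal strain αΔT = 11.4×10⁻⁶ × 184 = 2097.6×10⁻⁶.
σ = EαΔT = 109×10³ × 11.4×10⁻⁶ × 184 = 228.6 MPa (tensile; the tie is trying to contract).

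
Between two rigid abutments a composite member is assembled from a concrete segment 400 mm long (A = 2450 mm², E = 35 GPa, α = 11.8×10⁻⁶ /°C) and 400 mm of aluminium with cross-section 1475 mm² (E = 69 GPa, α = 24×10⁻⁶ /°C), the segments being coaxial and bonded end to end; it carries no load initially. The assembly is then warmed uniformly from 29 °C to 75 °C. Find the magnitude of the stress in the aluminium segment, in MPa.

σ ≈ 52 MPa (compressive)

Free thermal expansion of the whole bar: Σ αᵢΔT Lᵢ = 11.8×10⁻⁶×46×400 + 24×10⁻⁶×46×400 = 0.6587 mm.
The rigid supports impose zero overall length change; the single axial force P common to all segments must satisfy P Σ Lᵢ/(AᵢEᵢ) = δ_free.
Σ Lᵢ/(AᵢEᵢ) = 400/(2450×35×10³) + 400/(1475×69×10³) = 8.595×10⁻⁶ mm/N.
Hence P = δ_free / Σ(L/AE) = 0.6587/8.595×10⁻⁶ = 76.64 kN (compressive).
σ_{aluminium} = P / A = 76640 / 1475 = 51.96 MPa.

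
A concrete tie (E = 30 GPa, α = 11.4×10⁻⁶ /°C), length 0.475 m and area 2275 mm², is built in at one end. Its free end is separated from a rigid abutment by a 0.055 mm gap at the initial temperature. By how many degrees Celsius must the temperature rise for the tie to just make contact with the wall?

Contact occurs when the free expansion equals the gap: αΔT L = 0.055 mm.
So ΔT = g/(αL) = 0.055/(11.4×10⁻⁶ × 475) = 10.16 °C.

ΔT ≈ 10.2 °C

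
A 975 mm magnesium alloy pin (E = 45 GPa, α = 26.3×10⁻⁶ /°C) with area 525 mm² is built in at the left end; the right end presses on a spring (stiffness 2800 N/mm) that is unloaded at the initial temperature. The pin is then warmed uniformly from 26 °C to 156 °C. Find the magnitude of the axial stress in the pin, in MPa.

If the spring were absent the pin would lengthen by αΔT L = 26.3×10⁻⁶ × 130 × 975 = 3.334 mm.
With a force P in the spring, the elastic change of the pin is PL/(AE) and that of the spring is P/k; compatibility requires their sum to equal δ_free.
P [ L/(AE) + 1/k ] = δ_free → P [ 975/(525×45×10³) + 1/(2800) ] = 3.334.
P = 3.334 / 0.0003984 = 8367 N.
σ = P/A = 8367/525 = 15.94 MPa.

σ ≈ 15.9 MPa (compressive)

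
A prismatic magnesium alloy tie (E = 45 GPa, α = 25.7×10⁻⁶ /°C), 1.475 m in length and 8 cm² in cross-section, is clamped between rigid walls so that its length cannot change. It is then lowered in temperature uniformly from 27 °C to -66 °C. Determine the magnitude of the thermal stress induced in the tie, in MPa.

The supports are rigid, so the total axial strain is zero. The restrained thermal strain is ε = αΔT = 25.7×10⁻⁶ × 93 = 2390.1×10⁻⁶.
Hence σ = E·αΔT = 45×10³ × 2390.1×10⁻⁶ = 107.6 MPa, tensile.

σ ≈ 108 MPa (tensile)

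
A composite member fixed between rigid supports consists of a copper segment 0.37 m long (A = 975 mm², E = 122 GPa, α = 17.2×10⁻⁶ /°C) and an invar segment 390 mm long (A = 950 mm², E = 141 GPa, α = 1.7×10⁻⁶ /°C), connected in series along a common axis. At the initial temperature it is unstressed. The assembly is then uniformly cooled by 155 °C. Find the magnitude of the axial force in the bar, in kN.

If the supports were absent, the total length change would be Σ αᵢΔT Lᵢ = 17.2×10⁻⁶×155×370 + 1.7×10⁻⁶×155×390 = 1.089 mm.
Since the ends are fixed, an axial force P builds up, equal in every segment, with P · Σ Lᵢ/(AᵢEᵢ) = δ_free.
Σ Lᵢ/(AᵢEᵢ) = 370/(975×122×10³) + 390/(950×141×10³) = 6.022×10⁻⁶ mm/N.
Hence P = δ_free / Σ(L/AE) = 1.089/6.022×10⁻⁶ = 180.9 kN (tensile).

P ≈ 181 kN (tensile)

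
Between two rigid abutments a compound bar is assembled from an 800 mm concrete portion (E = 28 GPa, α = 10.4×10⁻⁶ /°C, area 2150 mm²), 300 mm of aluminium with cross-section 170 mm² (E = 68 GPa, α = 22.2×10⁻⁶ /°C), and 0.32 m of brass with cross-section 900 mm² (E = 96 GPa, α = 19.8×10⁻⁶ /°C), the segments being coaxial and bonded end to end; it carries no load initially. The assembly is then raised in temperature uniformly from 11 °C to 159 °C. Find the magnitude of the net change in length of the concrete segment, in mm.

With the walls removed the bar would change length by δ_free = Σ αᵢΔT Lᵢ = 10.4×10⁻⁶×148×800 + 22.2×10⁻⁶×148×300 + 19.8×10⁻⁶×148×320 = 3.155 mm.
The walls prevent any net length change, so an axial force P (same in every segment) develops. Compatibility: P · Σ Lᵢ/(AᵢEᵢ) = δ_free.
Σ Lᵢ/(AᵢEᵢ) = 800/(2150×28×10³) + 300/(170×68×10³) + 320/(900×96×10³) = 4.294×10⁻⁵ mm/N.
P = 3.155 / 4.294×10⁻⁵ = 73460 N = 73.46 kN, compressive.
For the concrete segment, free thermal change = 10.4×10⁻⁶×148×800 = 1.231 mm and elastic change from P = 73460×800/(2150×28×10³) = 0.9762 mm; these oppose, so the net change is 0.255 mm (segment lengthens).

|ΔL| ≈ 0.255 mm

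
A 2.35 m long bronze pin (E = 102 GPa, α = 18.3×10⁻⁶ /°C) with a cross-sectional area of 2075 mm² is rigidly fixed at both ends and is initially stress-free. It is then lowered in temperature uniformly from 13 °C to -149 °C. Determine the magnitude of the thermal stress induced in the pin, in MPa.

σ ≈ 302 MPa (tensile)

Because both ends are immovable the net strain is zero, and the suppressed thermal strain is αΔT = 18.3×10⁻⁶ × 162 = 2964.6×10⁻⁶.
σ = EαΔT = 102×10³ × 18.3×10⁻⁶ × 162 = 302.4 MPa (tensile; the pin is trying to contract).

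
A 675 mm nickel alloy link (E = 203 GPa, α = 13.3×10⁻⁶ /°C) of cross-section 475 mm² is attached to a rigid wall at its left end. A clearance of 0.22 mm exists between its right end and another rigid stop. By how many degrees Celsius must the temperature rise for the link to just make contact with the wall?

Contact occurs when the free expansion equals the gap: αΔT L = 0.22 mm.
ΔT = 0.22 / (13.3×10⁻⁶ × 675) = 24.51 °C.

ΔT ≈ 24.5 °C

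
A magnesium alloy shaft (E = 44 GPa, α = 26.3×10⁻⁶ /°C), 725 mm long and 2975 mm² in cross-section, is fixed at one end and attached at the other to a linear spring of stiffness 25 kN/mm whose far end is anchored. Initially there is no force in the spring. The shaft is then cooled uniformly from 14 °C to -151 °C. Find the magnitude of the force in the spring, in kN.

Free thermal contraction: δ_free = αΔT L = 26.3×10⁻⁶ × 165 × 725 = 3.146 mm.
Let P be the tensile force in the spring. The shaft extends elastically by PL/(AE) and the spring stretches by P/k; together these equal δ_free.
P [ L/(AE) + 1/k ] = δ_free → P [ 725/(2975×44×10³) + 1/(25×10³) ] = 3.146.
P = 3.146 / 4.554×10⁻⁵ = 69090 N.

P ≈ 69.1 kN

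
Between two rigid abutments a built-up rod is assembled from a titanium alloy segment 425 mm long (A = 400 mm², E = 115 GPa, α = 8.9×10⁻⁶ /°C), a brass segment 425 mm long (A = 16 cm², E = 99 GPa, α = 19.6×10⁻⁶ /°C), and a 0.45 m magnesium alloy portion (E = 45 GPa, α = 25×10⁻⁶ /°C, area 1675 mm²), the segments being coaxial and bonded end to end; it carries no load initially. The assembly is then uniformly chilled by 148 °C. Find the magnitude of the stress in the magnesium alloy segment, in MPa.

σ ≈ 115 MPa (tensile)

If the supports were absent, the total length change would be Σ αᵢΔT Lᵢ = 8.9×10⁻⁶×148×425 + 19.6×10⁻⁶×148×425 + 25×10⁻⁶×148×450 = 3.458 mm.
The walls prevent any net length change, so an axial force P (same in every segment) develops. Compatibility: P · Σ Lᵢ/(AᵢEᵢ) = δ_free.
The series flexibility is Σ Lᵢ/(AᵢEᵢ) = 425/(400×115×10³) + 425/(1600×99×10³) + 450/(1675×45×10³) = 1.789×10⁻⁵ mm/N.
P = 3.458 / 1.789×10⁻⁵ = 193200 N = 193.2 kN, tensile.
σ_{magnesium alloy} = P / A = 193200 / 1675 = 115.4 MPa.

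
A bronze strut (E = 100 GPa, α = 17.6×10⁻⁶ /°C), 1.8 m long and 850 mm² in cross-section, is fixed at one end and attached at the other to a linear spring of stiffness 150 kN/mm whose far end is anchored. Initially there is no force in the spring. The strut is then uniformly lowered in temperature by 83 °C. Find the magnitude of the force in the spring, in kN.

The unrestrained thermal change is αΔT L = 17.6×10⁻⁶ × 83 × 1800 = 2.629 mm.
Let P be the tensile force in the spring. The strut extends elastically by PL/(AE) and the spring stretches by P/k; together these equal δ_free.
P [ L/(AE) + 1/k ] = δ_free → P [ 1800/(850×100×10³) + 1/(150×10³) ] = 2.629.
P = 2.629 / 2.784×10⁻⁵ = 94440 N.

P ≈ 94.4 kN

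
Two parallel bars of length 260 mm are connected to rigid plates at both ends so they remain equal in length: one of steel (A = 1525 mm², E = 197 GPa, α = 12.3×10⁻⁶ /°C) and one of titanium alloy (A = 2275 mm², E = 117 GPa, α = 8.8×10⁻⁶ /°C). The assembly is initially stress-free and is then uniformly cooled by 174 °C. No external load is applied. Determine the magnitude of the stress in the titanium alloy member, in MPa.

The steel has the larger α, so on cooling it would change length more than the titanium alloy if both were free. The rigid plates force a common final length, so the steel is put into tension and the titanium alloy into compression, with equal and opposite forces P (no external load).
Compatibility of the two members (thermal + elastic change equal): (α₁ − α₂)ΔT = P·[1/(A₁E₁) + 1/(A₂E₂)].
|α₁ − α₂|·ΔT = 3.5×10⁻⁶ × 174 = 0.000609.
1/(A₁E₁) + 1/(A₂E₂) = 1/(1525×197×10³) + 1/(2275×117×10³) = 7.086×10⁻⁹ N⁻¹.
P = 0.000609 / 7.086×10⁻⁹ = 85950 N = 85.95 kN.
σ_{titanium alloy} = P/A₂ = 85950/2275 = 37.78 MPa, compressive.

σ ≈ 37.8 MPa (compressive)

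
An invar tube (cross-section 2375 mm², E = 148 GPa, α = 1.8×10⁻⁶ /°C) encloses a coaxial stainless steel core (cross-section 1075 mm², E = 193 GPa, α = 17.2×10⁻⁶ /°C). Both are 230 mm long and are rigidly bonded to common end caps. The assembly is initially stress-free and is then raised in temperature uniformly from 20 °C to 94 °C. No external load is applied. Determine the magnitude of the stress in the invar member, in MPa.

σ ≈ 62.6 MPa (tensile)

The stainless steel has the larger α, so on heating it would change length more than the invar if both were free. The rigid plates force a common final length, so the stainless steel is put into compression and the invar into tension, with equal and opposite forces P (no external load).
Setting the final lengths equal and cancelling L: (α₁ − α₂)ΔT = P/(A₁E₁) + P/(A₂E₂).
|α₁ − α₂|·ΔT = 15.4×10⁻⁶ × 74 = 0.00114.
1/(A₁E₁) + 1/(A₂E₂) = 1/(2375×148×10³) + 1/(1075×193×10³) = 7.665×10⁻⁹ N⁻¹.
P = 0.00114 / 7.665×10⁻⁹ = 148700 N = 148.7 kN.
σ_{invar} = P/A₁ = 148700/2375 = 62.6 MPa, tensile.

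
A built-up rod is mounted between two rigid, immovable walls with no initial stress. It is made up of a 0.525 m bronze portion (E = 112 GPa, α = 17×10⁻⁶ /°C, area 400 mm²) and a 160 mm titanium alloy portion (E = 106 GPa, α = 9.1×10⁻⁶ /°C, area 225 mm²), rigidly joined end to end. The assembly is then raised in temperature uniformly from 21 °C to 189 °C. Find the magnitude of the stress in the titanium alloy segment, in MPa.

σ ≈ 421 MPa (compressive)

If the supports were absent, the total length change would be Σ αᵢΔT Lᵢ = 17×10⁻⁶×168×525 + 9.1×10⁻⁶×168×160 = 1.744 mm.
The walls prevent any net length change, so an axial force P (same in every segment) develops. Compatibility: P · Σ Lᵢ/(AᵢEᵢ) = δ_free.
The series flexibility is Σ Lᵢ/(AᵢEᵢ) = 525/(400×112×10³) + 160/(225×106×10³) = 1.843×10⁻⁵ mm/N.
P = 1.744 / 1.843×10⁻⁵ = 94640 N = 94.64 kN, compressive.
σ_{titanium alloy} = P / A = 94640 / 225 = 420.6 MPa.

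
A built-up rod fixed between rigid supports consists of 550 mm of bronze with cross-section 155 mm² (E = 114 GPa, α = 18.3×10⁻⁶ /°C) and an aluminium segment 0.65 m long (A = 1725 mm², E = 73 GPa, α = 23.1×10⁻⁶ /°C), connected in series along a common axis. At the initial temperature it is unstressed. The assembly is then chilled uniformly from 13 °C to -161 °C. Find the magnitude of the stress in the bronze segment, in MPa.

σ ≈ 776 MPa (tensile)

With the walls removed the bar would change length by δ_free = Σ αᵢΔT Lᵢ = 18.3×10⁻⁶×174×550 + 23.1×10⁻⁶×174×650 = 4.364 mm.
The walls prevent any net length change, so an axial force P (same in every segment) develops. Compatibility: P · Σ Lᵢ/(AᵢEᵢ) = δ_free.
The series flexibility is Σ Lᵢ/(AᵢEᵢ) = 550/(155×114×10³) + 650/(1725×73×10³) = 3.629×10⁻⁵ mm/N.
P = 4.364 / 3.629×10⁻⁵ = 120300 N = 120.3 kN, tensile.
σ_{bronze} = P / A = 120300 / 155 = 775.9 MPa.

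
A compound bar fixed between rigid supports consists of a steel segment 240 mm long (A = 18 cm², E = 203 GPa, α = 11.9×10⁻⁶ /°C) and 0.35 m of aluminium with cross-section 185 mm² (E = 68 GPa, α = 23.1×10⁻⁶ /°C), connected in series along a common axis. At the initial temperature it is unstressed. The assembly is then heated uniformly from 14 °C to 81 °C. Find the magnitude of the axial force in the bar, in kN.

Free thermal expansion of the whole bar: Σ αᵢΔT Lᵢ = 11.9×10⁻⁶×67×240 + 23.1×10⁻⁶×67×350 = 0.733 mm.
The walls prevent any net length change, so an axial force P (same in every segment) develops. Compatibility: P · Σ Lᵢ/(AᵢEᵢ) = δ_free.
Σ Lᵢ/(AᵢEᵢ) = 240/(1800×203×10³) + 350/(185×68×10³) = 2.848×10⁻⁵ mm/N.
Hence P = δ_free / Σ(L/AE) = 0.733/2.848×10⁻⁵ = 25.74 kN (compressive).

P ≈ 25.7 kN (compressive)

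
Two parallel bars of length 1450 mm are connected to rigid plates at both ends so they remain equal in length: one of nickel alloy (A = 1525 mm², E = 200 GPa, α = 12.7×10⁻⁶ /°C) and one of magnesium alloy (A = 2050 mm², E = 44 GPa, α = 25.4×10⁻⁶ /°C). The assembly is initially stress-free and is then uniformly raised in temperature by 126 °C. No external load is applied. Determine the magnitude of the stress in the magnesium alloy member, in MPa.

σ ≈ 54.3 MPa (compressive)

Both members must finish at the same length. With the larger α, the magnesium alloy tends to over-expand; the plates restrain it, putting the magnesium alloy in compression and the nickel alloy in tension. With no external load the two internal forces are equal and opposite, magnitude P.
Equating the net (thermal + elastic) strains gives |α₁ − α₂|·ΔT = P·[1/(A₁E₁) + 1/(A₂E₂)].
|α₁ − α₂|·ΔT = 12.7×10⁻⁶ × 126 = 0.0016.
1/(A₁E₁) + 1/(A₂E₂) = 1/(1525×200×10³) + 1/(2050×44×10³) = 1.437×10⁻⁸ N⁻¹.
So P = 0.0016 / 1.437×10⁻⁸ = 111.4 kN.
σ_{magnesium alloy} = P/A₂ = 111400/2050 = 54.34 MPa, compressive.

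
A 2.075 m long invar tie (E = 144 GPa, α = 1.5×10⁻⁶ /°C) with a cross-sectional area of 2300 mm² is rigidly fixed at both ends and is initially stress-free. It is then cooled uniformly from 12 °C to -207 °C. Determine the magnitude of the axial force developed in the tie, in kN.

The ends cannot move, so σ = EαΔT = 144×10³ × 1.5×10⁻⁶ × 219 = 47.3 MPa.
P = AEαΔT = 2300 × 144×10³ × 1.5×10⁻⁶ × 219 = 108.8 kN (tensile).

P ≈ 109 kN (tensile)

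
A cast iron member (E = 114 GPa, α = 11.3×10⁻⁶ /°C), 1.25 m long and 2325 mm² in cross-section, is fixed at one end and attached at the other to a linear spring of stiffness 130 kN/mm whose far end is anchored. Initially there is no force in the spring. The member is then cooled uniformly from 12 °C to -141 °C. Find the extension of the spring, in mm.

δ ≈ 1.34 mm

The unrestrained thermal change is αΔT L = 11.3×10⁻⁶ × 153 × 1250 = 2.161 mm.
Let P be the tensile force in the spring. The member extends elastically by PL/(AE) and the spring stretches by P/k; together these equal δ_free.
P [ L/(AE) + 1/k ] = δ_free → P [ 1250/(2325×114×10³) + 1/(130×10³) ] = 2.161.
P = 2.161 / 1.241×10⁻⁵ = 174200 N.
Spring extension = P/k = 174200/(130×10³) = 1.34 mm.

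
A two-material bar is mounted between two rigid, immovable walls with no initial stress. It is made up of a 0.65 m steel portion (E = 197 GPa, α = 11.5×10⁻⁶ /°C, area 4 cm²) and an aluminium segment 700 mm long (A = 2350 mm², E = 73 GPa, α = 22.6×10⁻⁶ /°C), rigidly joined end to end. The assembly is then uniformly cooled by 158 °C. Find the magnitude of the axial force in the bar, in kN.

Free thermal contraction of the whole bar: Σ αᵢΔT Lᵢ = 11.5×10⁻⁶×158×650 + 22.6×10⁻⁶×158×700 = 3.681 mm.
Since the ends are fixed, an axial force P builds up, equal in every segment, with P · Σ Lᵢ/(AᵢEᵢ) = δ_free.
Σ Lᵢ/(AᵢEᵢ) = 650/(400×197×10³) + 700/(2350×73×10³) = 1.233×10⁻⁵ mm/N.
So P = 3.681 / 1.233×10⁻⁵ = 298.5 kN, tensile.

P ≈ 299 kN (tensile)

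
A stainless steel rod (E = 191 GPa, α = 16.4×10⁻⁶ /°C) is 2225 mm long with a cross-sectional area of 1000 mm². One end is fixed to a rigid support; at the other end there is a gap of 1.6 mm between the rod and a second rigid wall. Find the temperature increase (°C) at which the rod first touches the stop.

ΔT ≈ 43.8 °C

Contact occurs when the free expansion equals the gap: αΔT L = 1.6 mm.
ΔT = 1.6 / (16.4×10⁻⁶ × 2225) = 43.85 °C.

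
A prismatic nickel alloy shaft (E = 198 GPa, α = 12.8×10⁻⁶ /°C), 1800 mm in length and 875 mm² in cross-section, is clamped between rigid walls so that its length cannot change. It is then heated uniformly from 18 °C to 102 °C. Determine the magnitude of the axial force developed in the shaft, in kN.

P ≈ 186 kN (compressive)

Full restraint means ε = 0, so the stress is σ = EαΔT = 198×10³ × 12.8×10⁻⁶ × 84 = 212.9 MPa.
Axial force P = σA = 212.9 × 875 = 186300 N = 186.3 kN, compressive.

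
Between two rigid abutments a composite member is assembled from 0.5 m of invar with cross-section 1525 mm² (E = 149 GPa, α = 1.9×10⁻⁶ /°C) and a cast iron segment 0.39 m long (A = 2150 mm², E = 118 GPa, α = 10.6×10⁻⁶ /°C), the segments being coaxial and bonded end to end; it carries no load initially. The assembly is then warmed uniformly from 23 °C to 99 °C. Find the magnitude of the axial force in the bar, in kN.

P ≈ 103 kN (compressive)

If the supports were absent, the total length change would be Σ αᵢΔT Lᵢ = 1.9×10⁻⁶×76×500 + 10.6×10⁻⁶×76×390 = 0.3864 mm.
The rigid supports impose zero overall length change; the single axial force P common to all segments must satisfy P Σ Lᵢ/(AᵢEᵢ) = δ_free.
The series flexibility is Σ Lᵢ/(AᵢEᵢ) = 500/(1525×149×10³) + 390/(2150×118×10³) = 3.738×10⁻⁶ mm/N.
Hence P = δ_free / Σ(L/AE) = 0.3864/3.738×10⁻⁶ = 103.4 kN (compressive).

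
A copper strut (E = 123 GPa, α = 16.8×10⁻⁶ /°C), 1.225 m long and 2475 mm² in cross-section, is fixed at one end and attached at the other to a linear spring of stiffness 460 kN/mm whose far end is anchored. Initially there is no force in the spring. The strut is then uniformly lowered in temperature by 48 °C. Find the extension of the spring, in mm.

δ ≈ 0.346 mm

Free thermal contraction: δ_free = αΔT L = 16.8×10⁻⁶ × 48 × 1225 = 0.9878 mm.
With a force P in the spring, the elastic change of the strut is PL/(AE) and that of the spring is P/k; compatibility requires their sum to equal δ_free.
So P = δ_free / [L/(AE) + 1/k] = 0.9878 / [ 1225/(2475×123×10³) + 1/(460×10³) ].
P = 0.9878 / 6.198×10⁻⁶ = 159400 N.
Spring extension = P/k = 159400/(460×10³) = 0.3465 mm.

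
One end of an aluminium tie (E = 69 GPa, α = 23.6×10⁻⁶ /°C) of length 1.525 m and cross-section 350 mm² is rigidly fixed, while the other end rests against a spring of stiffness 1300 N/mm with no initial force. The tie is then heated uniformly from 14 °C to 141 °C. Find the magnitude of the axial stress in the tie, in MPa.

σ ≈ 15.7 MPa (compressive)

The unrestrained thermal change is αΔT L = 23.6×10⁻⁶ × 127 × 1525 = 4.571 mm.
With a force P in the spring, the elastic change of the tie is PL/(AE) and that of the spring is P/k; compatibility requires their sum to equal δ_free.
So P = δ_free / [L/(AE) + 1/k] = 4.571 / [ 1525/(350×69×10³) + 1/(1300) ].
P = 4.571 / 0.0008324 = 5491 N.
σ = P/A = 5491/350 = 15.69 MPa.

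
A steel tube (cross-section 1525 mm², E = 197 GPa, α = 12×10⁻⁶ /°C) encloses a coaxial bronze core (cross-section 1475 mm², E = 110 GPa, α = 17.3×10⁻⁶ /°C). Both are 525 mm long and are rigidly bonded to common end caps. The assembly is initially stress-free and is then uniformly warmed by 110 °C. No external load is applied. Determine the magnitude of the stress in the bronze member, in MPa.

σ ≈ 41.6 MPa (compressive)

The bronze has the larger α, so on heating it would change length more than the steel if both were free. The rigid plates force a common final length, so the bronze is put into compression and the steel into tension, with equal and opposite forces P (no external load).
Compatibility of the two members (thermal + elastic change equal): (α₁ − α₂)ΔT = P·[1/(A₁E₁) + 1/(A₂E₂)].
|α₁ − α₂|·ΔT = 5.3×10⁻⁶ × 110 = 0.000583.
1/(A₁E₁) + 1/(A₂E₂) = 1/(1525×197×10³) + 1/(1475×110×10³) = 9.492×10⁻⁹ N⁻¹.
So P = 0.000583 / 9.492×10⁻⁹ = 61.42 kN.
σ_{bronze} = P/A₂ = 61420/1475 = 41.64 MPa, compressive.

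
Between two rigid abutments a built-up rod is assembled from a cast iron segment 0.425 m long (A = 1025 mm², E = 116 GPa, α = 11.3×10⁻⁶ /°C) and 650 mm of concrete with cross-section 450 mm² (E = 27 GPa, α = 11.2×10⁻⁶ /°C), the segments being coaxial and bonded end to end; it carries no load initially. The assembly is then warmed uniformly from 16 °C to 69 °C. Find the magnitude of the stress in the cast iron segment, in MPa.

σ ≈ 10.9 MPa (compressive)

Free thermal expansion of the whole bar: Σ αᵢΔT Lᵢ = 11.3×10⁻⁶×53×425 + 11.2×10⁻⁶×53×650 = 0.6404 mm.
The walls prevent any net length change, so an axial force P (same in every segment) develops. Compatibility: P · Σ Lᵢ/(AᵢEᵢ) = δ_free.
The series flexibility is Σ Lᵢ/(AᵢEᵢ) = 425/(1025×116×10³) + 650/(450×27×10³) = 5.707×10⁻⁵ mm/N.
Hence P = δ_free / Σ(L/AE) = 0.6404/5.707×10⁻⁵ = 11.22 kN (compressive).
σ_{cast iron} = P / A = 11220 / 1025 = 10.95 MPa.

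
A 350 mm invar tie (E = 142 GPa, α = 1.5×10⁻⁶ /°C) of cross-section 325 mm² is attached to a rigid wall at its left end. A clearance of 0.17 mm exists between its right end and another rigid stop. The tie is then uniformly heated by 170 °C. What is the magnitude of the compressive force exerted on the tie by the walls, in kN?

P ≈ 0 kN

Unrestrained expansion: δ_free = αΔT L = 1.5×10⁻⁶ × 170 × 350 = 0.08925 mm.
Since δ_free = 0.0893 mm is less than the 0.17 mm gap, the tie never touches the wall. No axial force develops.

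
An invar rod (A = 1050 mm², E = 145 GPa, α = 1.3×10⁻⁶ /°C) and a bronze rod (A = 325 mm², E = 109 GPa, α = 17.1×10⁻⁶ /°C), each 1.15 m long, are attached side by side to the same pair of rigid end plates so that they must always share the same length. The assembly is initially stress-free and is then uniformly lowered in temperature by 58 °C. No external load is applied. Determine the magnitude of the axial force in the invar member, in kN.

Both members must finish at the same length. With the larger α, the bronze tends to over-contract; the plates restrain it, putting the bronze in tension and the invar in compression. With no external load the two internal forces are equal and opposite, magnitude P.
Equating the net (thermal + elastic) strains gives |α₁ − α₂|·ΔT = P·[1/(A₁E₁) + 1/(A₂E₂)].
|α₁ − α₂|·ΔT = 15.8×10⁻⁶ × 58 = 0.0009164.
1/(A₁E₁) + 1/(A₂E₂) = 1/(1050×145×10³) + 1/(325×109×10³) = 3.48×10⁻⁸ N⁻¹.
So P = 0.0009164 / 3.48×10⁻⁸ = 26.34 kN.

P ≈ 26.3 kN (compressive in the invar)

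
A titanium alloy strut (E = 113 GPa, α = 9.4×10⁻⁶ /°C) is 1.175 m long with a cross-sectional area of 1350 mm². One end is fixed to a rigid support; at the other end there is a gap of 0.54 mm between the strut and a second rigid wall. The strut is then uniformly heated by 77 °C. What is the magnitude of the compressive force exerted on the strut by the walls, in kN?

P ≈ 40.3 kN

Unrestrained expansion: δ_free = αΔT L = 9.4×10⁻⁶ × 77 × 1175 = 0.8505 mm.
After closing the 0.54 mm clearance, 0.8505 − 0.54 = 0.3105 mm of expansion remains to be suppressed by the wall.
So σ = E(δ_free − g)/L = 113×10³ × 0.3105/1175 = 29.86 MPa.
Force on the wall = σA = 29.86 × 1350 mm² = 40.31 kN.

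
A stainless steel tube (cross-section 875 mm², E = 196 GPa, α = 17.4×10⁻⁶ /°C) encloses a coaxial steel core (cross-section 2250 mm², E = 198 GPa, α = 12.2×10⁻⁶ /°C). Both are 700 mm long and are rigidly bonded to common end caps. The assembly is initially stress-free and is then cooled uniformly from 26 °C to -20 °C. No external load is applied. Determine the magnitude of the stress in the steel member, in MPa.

σ ≈ 13.2 MPa (compressive)

The stainless steel has the larger α, so on cooling it would change length more than the steel if both were free. The rigid plates force a common final length, so the stainless steel is put into tension and the steel into compression, with equal and opposite forces P (no external load).
Setting the final lengths equal and cancelling L: (α₁ − α₂)ΔT = P/(A₁E₁) + P/(A₂E₂).
|α₁ − α₂|·ΔT = 5.2×10⁻⁶ × 46 = 0.0002392.
1/(A₁E₁) + 1/(A₂E₂) = 1/(875×196×10³) + 1/(2250×198×10³) = 8.076×10⁻⁹ N⁻¹.
P = 0.0002392 / 8.076×10⁻⁹ = 29620 N = 29.62 kN.
σ_{steel} = P/A₂ = 29620/2250 = 13.16 MPa, compressive.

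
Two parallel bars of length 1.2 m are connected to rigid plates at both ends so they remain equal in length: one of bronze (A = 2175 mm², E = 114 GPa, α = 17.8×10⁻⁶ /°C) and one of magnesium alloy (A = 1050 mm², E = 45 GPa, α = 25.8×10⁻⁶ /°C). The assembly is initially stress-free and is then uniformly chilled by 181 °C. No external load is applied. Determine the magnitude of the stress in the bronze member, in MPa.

σ ≈ 26.4 MPa (compressive)

Equilibrium of a rigid end plate with no external load gives equal and opposite internal forces ±P in the two members. Since α_{magnesium alloy} > α_{bronze}, cooling drives the magnesium alloy into tension and the bronze into compression.
Equating the net (thermal + elastic) strains gives |α₁ − α₂|·ΔT = P·[1/(A₁E₁) + 1/(A₂E₂)].
|α₁ − α₂|·ΔT = 8×10⁻⁶ × 181 = 0.001448.
1/(A₁E₁) + 1/(A₂E₂) = 1/(2175×114×10³) + 1/(1050×45×10³) = 2.52×10⁻⁸ N⁻¹.
P = 0.001448 / 2.52×10⁻⁸ = 57470 N = 57.47 kN.
σ_{bronze} = P/A₁ = 57470/2175 = 26.42 MPa, compressive.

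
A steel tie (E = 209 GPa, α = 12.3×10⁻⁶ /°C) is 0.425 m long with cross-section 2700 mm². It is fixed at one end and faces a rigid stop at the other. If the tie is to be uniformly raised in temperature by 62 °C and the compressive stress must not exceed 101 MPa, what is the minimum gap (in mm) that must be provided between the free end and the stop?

With no wall the tie would lengthen by αΔT L = 12.3×10⁻⁶ × 62 × 425 = 0.3241 mm.
A stress of 101 MPa corresponds to the wall pushing the tie back by σL/E = 101×425/(209×10³) = 0.2054 mm.
The gap must absorb the remainder: g_min = 0.3241 − 0.2054 = 0.1187 mm.

g ≈ 0.119 mm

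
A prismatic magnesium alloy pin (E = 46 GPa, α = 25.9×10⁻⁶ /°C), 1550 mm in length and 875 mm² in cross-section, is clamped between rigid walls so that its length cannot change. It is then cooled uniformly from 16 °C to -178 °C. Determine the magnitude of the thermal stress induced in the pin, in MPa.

The supports are rigid, so the total axial strain is zero. The restrained thermal strain is ε = αΔT = 25.9×10⁻⁶ × 194 = 5024.6×10⁻⁶.
The stress required to suppress this strain is σ = Eε = 46×10³ × 5024.6×10⁻⁶ = 231.1 MPa, tensile since the pin is trying to contract.

σ ≈ 231 MPa (tensile)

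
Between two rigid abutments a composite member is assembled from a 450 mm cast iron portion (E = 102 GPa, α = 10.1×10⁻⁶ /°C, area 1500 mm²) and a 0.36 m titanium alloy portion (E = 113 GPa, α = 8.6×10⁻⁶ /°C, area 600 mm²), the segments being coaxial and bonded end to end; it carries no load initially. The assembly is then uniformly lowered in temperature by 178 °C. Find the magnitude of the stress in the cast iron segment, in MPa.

σ ≈ 110 MPa (tensile)

With the walls removed the bar would change length by δ_free = Σ αᵢΔT Lᵢ = 10.1×10⁻⁶×178×450 + 8.6×10⁻⁶×178×360 = 1.36 mm.
The walls prevent any net length change, so an axial force P (same in every segment) develops. Compatibility: P · Σ Lᵢ/(AᵢEᵢ) = δ_free.
Σ Lᵢ/(AᵢEᵢ) = 450/(1500×102×10³) + 360/(600×113×10³) = 8.251×10⁻⁶ mm/N.
P = 1.36 / 8.251×10⁻⁶ = 164800 N = 164.8 kN, tensile.
σ_{cast iron} = P / A = 164800 / 1500 = 109.9 MPa.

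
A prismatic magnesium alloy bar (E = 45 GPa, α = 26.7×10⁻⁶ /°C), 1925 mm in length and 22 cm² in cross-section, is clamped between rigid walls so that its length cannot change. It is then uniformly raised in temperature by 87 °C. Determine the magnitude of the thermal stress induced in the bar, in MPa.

With length fixed, the mechanical strain must cancel the thermal strain αΔT = 26.7×10⁻⁶ × 87 = 2322.9×10⁻⁶.
σ = EαΔT = 45×10³ × 26.7×10⁻⁶ × 87 = 104.5 MPa (compressive; the bar is trying to expand).

σ ≈ 105 MPa (compressive)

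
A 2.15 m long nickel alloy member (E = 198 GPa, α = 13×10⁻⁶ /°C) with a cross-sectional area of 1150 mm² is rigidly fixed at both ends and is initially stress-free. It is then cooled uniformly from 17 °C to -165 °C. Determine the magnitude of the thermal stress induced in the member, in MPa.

σ ≈ 468 MPa (tensile)

The supports are rigid, so the total axial strain is zero. The restrained thermal strain is ε = αΔT = 13×10⁻⁶ × 182 = 2366×10⁻⁶.
σ = EαΔT = 198×10³ × 13×10⁻⁶ × 182 = 468.5 MPa (tensile; the member is trying to contract).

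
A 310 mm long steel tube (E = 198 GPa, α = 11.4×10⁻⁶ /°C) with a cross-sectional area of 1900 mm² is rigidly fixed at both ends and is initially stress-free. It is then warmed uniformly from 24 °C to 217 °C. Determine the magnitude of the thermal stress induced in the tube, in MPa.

σ ≈ 436 MPa (compressive)

With length fixed, the mechanical strain must cancel the thermal strain αΔT = 11.4×10⁻⁶ × 193 = 2200.2×10⁻⁶.
The stress required to suppress this strain is σ = Eε = 198×10³ × 2200.2×10⁻⁶ = 435.6 MPa, compressive since the tube is trying to expand.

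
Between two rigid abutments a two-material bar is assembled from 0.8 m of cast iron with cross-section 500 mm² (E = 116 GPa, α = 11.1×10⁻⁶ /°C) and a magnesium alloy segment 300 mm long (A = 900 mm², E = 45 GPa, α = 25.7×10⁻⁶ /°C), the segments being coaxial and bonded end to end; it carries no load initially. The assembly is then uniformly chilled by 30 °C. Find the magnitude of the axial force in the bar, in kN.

P ≈ 23.5 kN (tensile)

If the supports were absent, the total length change would be Σ αᵢΔT Lᵢ = 11.1×10⁻⁶×30×800 + 25.7×10⁻⁶×30×300 = 0.4977 mm.
The rigid supports impose zero overall length change; the single axial force P common to all segments must satisfy P Σ Lᵢ/(AᵢEᵢ) = δ_free.
Σ Lᵢ/(AᵢEᵢ) = 800/(500×116×10³) + 300/(900×45×10³) = 2.12×10⁻⁵ mm/N.
Hence P = δ_free / Σ(L/AE) = 0.4977/2.12×10⁻⁵ = 23.48 kN (tensile).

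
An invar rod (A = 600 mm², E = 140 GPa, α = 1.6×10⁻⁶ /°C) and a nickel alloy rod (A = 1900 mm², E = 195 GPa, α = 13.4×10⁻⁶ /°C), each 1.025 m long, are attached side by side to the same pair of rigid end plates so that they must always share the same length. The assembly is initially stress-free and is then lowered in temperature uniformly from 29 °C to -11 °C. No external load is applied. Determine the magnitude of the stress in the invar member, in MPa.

σ ≈ 53.9 MPa (compressive)

Equilibrium of a rigid end plate with no external load gives equal and opposite internal forces ±P in the two members. Since α_{nickel alloy} > α_{invar}, cooling drives the nickel alloy into tension and the invar into compression.
Equating the net (thermal + elastic) strains gives |α₁ − α₂|·ΔT = P·[1/(A₁E₁) + 1/(A₂E₂)].
|α₁ − α₂|·ΔT = 11.8×10⁻⁶ × 40 = 0.000472.
1/(A₁E₁) + 1/(A₂E₂) = 1/(600×140×10³) + 1/(1900×195×10³) = 1.46×10⁻⁸ N⁻¹.
So P = 0.000472 / 1.46×10⁻⁸ = 32.32 kN.
σ_{invar} = P/A₁ = 32320/600 = 53.87 MPa, compressive.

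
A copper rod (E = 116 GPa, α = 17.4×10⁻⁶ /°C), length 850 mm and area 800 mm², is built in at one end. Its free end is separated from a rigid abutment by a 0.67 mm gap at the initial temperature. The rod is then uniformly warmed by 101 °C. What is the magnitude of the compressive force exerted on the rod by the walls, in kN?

Free thermal elongation = αΔT L = 17.4×10⁻⁶ × 101 × 850 = 1.494 mm.
This exceeds the 0.67 mm gap, so the wall pushes back. The portion of expansion that must be recovered elastically is δ_free − gap = 1.494 − 0.67 = 0.8238 mm.
That suppressed elongation corresponds to σ = E·Δ/L = 116×10³ × 0.8238/850 = 112.4 MPa.
Force on the wall = σA = 112.4 × 800 mm² = 89.94 kN.

P ≈ 89.9 kN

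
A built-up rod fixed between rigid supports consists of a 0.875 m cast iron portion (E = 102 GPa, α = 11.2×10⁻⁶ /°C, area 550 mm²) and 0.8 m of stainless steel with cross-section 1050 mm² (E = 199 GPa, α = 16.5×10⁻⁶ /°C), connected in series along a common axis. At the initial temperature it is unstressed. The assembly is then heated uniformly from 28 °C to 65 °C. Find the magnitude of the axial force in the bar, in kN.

Free thermal expansion of the whole bar: Σ αᵢΔT Lᵢ = 11.2×10⁻⁶×37×875 + 16.5×10⁻⁶×37×800 = 0.851 mm.
The walls prevent any net length change, so an axial force P (same in every segment) develops. Compatibility: P · Σ Lᵢ/(AᵢEᵢ) = δ_free.
The series flexibility is Σ Lᵢ/(AᵢEᵢ) = 875/(550×102×10³) + 800/(1050×199×10³) = 1.943×10⁻⁵ mm/N.
So P = 0.851 / 1.943×10⁻⁵ = 43.81 kN, compressive.

P ≈ 43.8 kN (compressive)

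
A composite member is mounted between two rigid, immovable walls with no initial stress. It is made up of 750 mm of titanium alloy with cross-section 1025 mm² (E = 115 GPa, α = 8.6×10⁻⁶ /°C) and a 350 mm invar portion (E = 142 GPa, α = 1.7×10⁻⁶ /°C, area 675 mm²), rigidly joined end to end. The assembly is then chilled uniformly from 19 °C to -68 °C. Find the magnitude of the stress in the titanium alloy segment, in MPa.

With the walls removed the bar would change length by δ_free = Σ αᵢΔT Lᵢ = 8.6×10⁻⁶×87×750 + 1.7×10⁻⁶×87×350 = 0.6129 mm.
The walls prevent any net length change, so an axial force P (same in every segment) develops. Compatibility: P · Σ Lᵢ/(AᵢEᵢ) = δ_free.
The series flexibility is Σ Lᵢ/(AᵢEᵢ) = 750/(1025×115×10³) + 350/(675×142×10³) = 1.001×10⁻⁵ mm/N.
P = 0.6129 / 1.001×10⁻⁵ = 61200 N = 61.2 kN, tensile.
σ_{titanium alloy} = P / A = 61200 / 1025 = 59.71 MPa.

σ ≈ 59.7 MPa (tensile)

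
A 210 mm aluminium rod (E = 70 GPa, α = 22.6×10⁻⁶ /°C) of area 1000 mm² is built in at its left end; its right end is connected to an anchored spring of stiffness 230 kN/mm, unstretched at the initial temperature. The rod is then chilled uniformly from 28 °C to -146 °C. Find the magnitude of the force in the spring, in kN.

P ≈ 112 kN

If the spring were absent the rod would shorten by αΔT L = 22.6×10⁻⁶ × 174 × 210 = 0.8258 mm.
Let P be the tensile force in the spring. The rod extends elastically by PL/(AE) and the spring stretches by P/k; together these equal δ_free.
So P = δ_free / [L/(AE) + 1/k] = 0.8258 / [ 210/(1000×70×10³) + 1/(230×10³) ].
P = 0.8258 / 7.348×10⁻⁶ = 112400 N.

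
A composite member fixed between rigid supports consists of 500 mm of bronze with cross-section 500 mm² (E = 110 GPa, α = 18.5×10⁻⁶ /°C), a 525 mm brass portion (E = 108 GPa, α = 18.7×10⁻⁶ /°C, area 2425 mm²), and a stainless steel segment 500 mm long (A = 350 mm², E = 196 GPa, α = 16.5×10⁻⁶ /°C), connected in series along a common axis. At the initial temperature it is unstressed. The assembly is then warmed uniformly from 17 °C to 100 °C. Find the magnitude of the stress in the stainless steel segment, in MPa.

σ ≈ 352 MPa (compressive)

If the supports were absent, the total length change would be Σ αᵢΔT Lᵢ = 18.5×10⁻⁶×83×500 + 18.7×10⁻⁶×83×525 + 16.5×10⁻⁶×83×500 = 2.267 mm.
Since the ends are fixed, an axial force P builds up, equal in every segment, with P · Σ Lᵢ/(AᵢEᵢ) = δ_free.
The series flexibility is Σ Lᵢ/(AᵢEᵢ) = 500/(500×110×10³) + 525/(2425×108×10³) + 500/(350×196×10³) = 1.838×10⁻⁵ mm/N.
So P = 2.267 / 1.838×10⁻⁵ = 123.3 kN, compressive.
σ_{stainless steel} = P / A = 123300 / 350 = 352.4 MPa.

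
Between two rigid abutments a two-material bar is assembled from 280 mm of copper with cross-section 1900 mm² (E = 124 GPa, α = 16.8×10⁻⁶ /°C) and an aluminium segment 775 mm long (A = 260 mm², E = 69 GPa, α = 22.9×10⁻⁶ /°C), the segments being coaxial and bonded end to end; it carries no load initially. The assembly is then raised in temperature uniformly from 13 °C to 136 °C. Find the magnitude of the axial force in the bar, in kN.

With the walls removed the bar would change length by δ_free = Σ αᵢΔT Lᵢ = 16.8×10⁻⁶×123×280 + 22.9×10⁻⁶×123×775 = 2.762 mm.
The rigid supports impose zero overall length change; the single axial force P common to all segments must satisfy P Σ Lᵢ/(AᵢEᵢ) = δ_free.
Σ Lᵢ/(AᵢEᵢ) = 280/(1900×124×10³) + 775/(260×69×10³) = 4.439×10⁻⁵ mm/N.
Hence P = δ_free / Σ(L/AE) = 2.762/4.439×10⁻⁵ = 62.21 kN (compressive).

P ≈ 62.2 kN (compressive)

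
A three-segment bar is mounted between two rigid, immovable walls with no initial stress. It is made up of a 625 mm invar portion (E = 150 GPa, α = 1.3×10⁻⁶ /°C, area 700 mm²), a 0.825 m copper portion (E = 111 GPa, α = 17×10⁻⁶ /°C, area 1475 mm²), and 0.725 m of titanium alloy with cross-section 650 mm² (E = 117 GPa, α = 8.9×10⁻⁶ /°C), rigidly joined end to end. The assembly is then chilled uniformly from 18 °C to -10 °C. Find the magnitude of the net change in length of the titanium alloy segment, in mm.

Free thermal contraction of the whole bar: Σ αᵢΔT Lᵢ = 1.3×10⁻⁶×28×625 + 17×10⁻⁶×28×825 + 8.9×10⁻⁶×28×725 = 0.5961 mm.
The walls prevent any net length change, so an axial force P (same in every segment) develops. Compatibility: P · Σ Lᵢ/(AᵢEᵢ) = δ_free.
The series flexibility is Σ Lᵢ/(AᵢEᵢ) = 625/(700×150×10³) + 825/(1475×111×10³) + 725/(650×117×10³) = 2.052×10⁻⁵ mm/N.
So P = 0.5961 / 2.052×10⁻⁵ = 29.04 kN, tensile.
For the titanium alloy segment, free thermal change = 8.9×10⁻⁶×28×725 = 0.1807 mm and elastic change from P = 29040×725/(650×117×10³) = 0.2769 mm; these oppose, so the net change is 0.0962 mm (segment lengthens).

|ΔL| ≈ 0.0962 mm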